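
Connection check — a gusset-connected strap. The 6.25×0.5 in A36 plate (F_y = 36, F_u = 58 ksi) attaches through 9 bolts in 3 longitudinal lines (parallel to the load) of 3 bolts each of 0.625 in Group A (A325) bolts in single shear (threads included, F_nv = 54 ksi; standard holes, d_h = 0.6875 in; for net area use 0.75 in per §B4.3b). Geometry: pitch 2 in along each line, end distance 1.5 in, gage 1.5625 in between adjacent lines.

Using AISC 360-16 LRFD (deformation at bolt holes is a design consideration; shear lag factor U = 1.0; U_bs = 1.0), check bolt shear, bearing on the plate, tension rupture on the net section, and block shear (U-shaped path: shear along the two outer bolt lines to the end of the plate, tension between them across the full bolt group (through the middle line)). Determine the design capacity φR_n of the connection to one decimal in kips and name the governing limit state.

87.0 kips (net-section rupture governs)

Bolt shear: A_b = π(0.625)²/4 = 0.3068 in². φR_n = 0.75 × 54 × 0.3068 × 9 × 1 = 111.8 kips.
Bearing (0.5 in plate, F_u = 58 ksi): end bolts L_c = 1.5 − 0.6875/2 = 1.15625, R_n = min(1.2×1.15625×0.5×58, 2.4×0.625×0.5×58) = 40.238 kips/bolt; interior L_c = 2 − 0.6875 = 1.3125, R_n = 43.5 kips/bolt. φR_n = 0.75 × (3×40.238 + 6×43.5) = 286.3 kips.
Tension rupture (net): A_n = (6.25 − 3×0.75)×0.5 = 2 in² (U = 1.0, A_e = A_n). φR_n = 0.75 × 58 × 2 = 87.0 kips.
Block shear: shear path 2×[1.5+2×2] = 2×5.5 in, A_gv = 5.5, A_nv = 2×(5.5 − 2.5×0.75)×0.5 = 3.625 in²; tension across gage: (3.125 − 2×0.75)×0.5 = 0.8125 in². R_n = min(0.6×58×3.625, 0.6×36×5.5) + 1.0×58×0.8125 = min(126.15, 118.8) + 47.125 = 165.93 kips. φR_n = 0.75 × 165.93 = 124.4 kips.
Governing: min(111.8, 286.3, 87.0, 124.4) = 87.0 kips → net-section rupture.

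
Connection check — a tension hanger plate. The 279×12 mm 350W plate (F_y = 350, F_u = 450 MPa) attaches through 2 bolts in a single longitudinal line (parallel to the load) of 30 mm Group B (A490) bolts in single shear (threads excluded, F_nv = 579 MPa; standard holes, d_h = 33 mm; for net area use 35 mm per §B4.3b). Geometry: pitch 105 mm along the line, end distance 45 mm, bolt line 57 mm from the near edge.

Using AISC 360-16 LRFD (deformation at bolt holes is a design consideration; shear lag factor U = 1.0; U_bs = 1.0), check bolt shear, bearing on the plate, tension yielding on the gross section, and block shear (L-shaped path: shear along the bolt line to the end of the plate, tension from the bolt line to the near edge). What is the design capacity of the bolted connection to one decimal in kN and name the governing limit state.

Bolt shear: A_b = π(30)²/4 = 706.86 mm². φR_n = 0.75 × 579 × 706.86 × 2 × 1 = 613.9 kN.
Bearing (12 mm plate, F_u = 450 MPa): end bolts L_c = 45 − 33/2 = 28.5, R_n = min(1.2×28.5×12×450, 2.4×30×12×450) = 184.68 kN/bolt; interior L_c = 105 − 33 = 72, R_n = 388.8 kN/bolt. φR_n = 0.75 × (1×184.68 + 1×388.8) = 430.1 kN.
Tension yield (gross): A_g = 279×12 = 3348 mm². φR_n = 0.90 × 350 × 3348 = 1054.6 kN.
Block shear: shear path 1×[45+1×105] = 1×150 mm, A_gv = 1800, A_nv = 1×(150 − 1.5×35)×12 = 1170 mm²; tension to near edge: (57 − 0.5×35)×12 = 474 mm². R_n = min(0.6×450×1170, 0.6×350×1800) + 1.0×450×474 = min(315.9, 378) + 213.3 = 529.2 kN. φR_n = 0.75 × 529.2 = 396.9 kN.
Governing: min(613.9, 430.1, 1054.6, 396.9) = 396.9 kN → block shear.

396.9 kN (block shear governs)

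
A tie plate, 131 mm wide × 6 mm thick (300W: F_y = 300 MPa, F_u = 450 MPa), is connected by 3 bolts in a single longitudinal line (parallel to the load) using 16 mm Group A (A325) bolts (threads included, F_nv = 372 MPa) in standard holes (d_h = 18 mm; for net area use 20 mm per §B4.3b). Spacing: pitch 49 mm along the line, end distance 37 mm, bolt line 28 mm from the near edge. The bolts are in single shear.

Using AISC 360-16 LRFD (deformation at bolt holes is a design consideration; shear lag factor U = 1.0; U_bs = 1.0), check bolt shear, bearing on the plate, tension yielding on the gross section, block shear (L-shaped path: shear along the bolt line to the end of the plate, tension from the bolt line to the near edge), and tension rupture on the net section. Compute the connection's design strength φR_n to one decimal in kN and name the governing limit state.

139.7 kN (block shear governs)

Bolt shear: A_b = π(16)²/4 = 201.06 mm². φR_n = 0.75 × 372 × 201.06 × 3 × 1 = 168.3 kN.
Bearing (6 mm plate, F_u = 450 MPa): end bolts L_c = 37 − 18/2 = 28, R_n = min(1.2×28×6×450, 2.4×16×6×450) = 90.72 kN/bolt; interior L_c = 49 − 18 = 31, R_n = 100.44 kN/bolt. φR_n = 0.75 × (1×90.72 + 2×100.44) = 218.7 kN.
Tension yield (gross): A_g = 131×6 = 786 mm². φR_n = 0.90 × 300 × 786 = 212.2 kN.
Block shear: shear path 1×[37+2×49] = 1×135 mm, A_gv = 810, A_nv = 1×(135 − 2.5×20)×6 = 510 mm²; tension to near edge: (28 − 0.5×20)×6 = 108 mm². R_n = min(0.6×450×510, 0.6×300×810) + 1.0×450×108 = min(137.7, 145.8) + 48.6 = 186.3 kN. φR_n = 0.75 × 186.3 = 139.7 kN.
Tension rupture (net): A_n = (131 − 1×20)×6 = 666 mm² (U = 1.0, A_e = A_n). φR_n = 0.75 × 450 × 666 = 224.8 kN.
Governing: min(168.3, 218.7, 212.2, 139.7, 224.8) = 139.7 kN → block shear.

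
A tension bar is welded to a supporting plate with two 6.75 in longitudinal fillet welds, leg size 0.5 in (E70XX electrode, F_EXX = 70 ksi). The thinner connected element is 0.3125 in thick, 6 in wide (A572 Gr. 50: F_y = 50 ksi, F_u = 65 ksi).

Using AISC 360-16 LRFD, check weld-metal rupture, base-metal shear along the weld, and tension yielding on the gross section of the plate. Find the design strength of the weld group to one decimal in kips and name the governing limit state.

Weld metal: throat = 0.707×0.5 = 0.3535 in, L = 2×6.75 = 13.5 in. φR_n = 0.75 × 0.6 × 70 × 0.3535 × 13.5 = 150.3 kips.
Base metal shear (0.3125 in plate): yield φR_n = 1.0×0.6×50×0.3125×13.5 = 126.6 kips; rupture φR_n = 0.75×0.6×65×0.3125×13.5 = 123.4 kips; take 123.4 kips (rupture).
Tension yield (gross): A_g = 6×0.3125 = 1.875 in². φR_n = 0.90 × 50 × 1.875 = 84.4 kips.
Governing: min(150.3, 123.4, 84.4) = 84.4 kips → gross-section yield.

84.4 kips (gross-section yield governs)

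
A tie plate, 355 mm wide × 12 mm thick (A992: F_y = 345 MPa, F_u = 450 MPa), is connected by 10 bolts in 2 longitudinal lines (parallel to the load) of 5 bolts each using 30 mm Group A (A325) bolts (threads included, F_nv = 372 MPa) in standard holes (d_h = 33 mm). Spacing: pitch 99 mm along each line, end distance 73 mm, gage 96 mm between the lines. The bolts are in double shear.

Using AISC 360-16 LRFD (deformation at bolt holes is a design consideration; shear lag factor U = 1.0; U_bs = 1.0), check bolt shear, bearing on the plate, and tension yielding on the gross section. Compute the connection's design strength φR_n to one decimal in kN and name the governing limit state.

Bolt shear: A_b = π(30)²/4 = 706.86 mm². φR_n = 0.75 × 372 × 706.86 × 10 × 2 = 3944.3 kN.
Bearing (12 mm plate, F_u = 450 MPa): end bolts L_c = 73 − 33/2 = 56.5, R_n = min(1.2×56.5×12×450, 2.4×30×12×450) = 366.12 kN/bolt; interior L_c = 99 − 33 = 66, R_n = 388.8 kN/bolt. φR_n = 0.75 × (2×366.12 + 8×388.8) = 2882.0 kN.
Tension yield (gross): A_g = 355×12 = 4260 mm². φR_n = 0.90 × 345 × 4260 = 1322.7 kN.
Governing: min(3944.3, 2882.0, 1322.7) = 1322.7 kN → gross-section yield.

1322.7 kN (gross-section yield governs)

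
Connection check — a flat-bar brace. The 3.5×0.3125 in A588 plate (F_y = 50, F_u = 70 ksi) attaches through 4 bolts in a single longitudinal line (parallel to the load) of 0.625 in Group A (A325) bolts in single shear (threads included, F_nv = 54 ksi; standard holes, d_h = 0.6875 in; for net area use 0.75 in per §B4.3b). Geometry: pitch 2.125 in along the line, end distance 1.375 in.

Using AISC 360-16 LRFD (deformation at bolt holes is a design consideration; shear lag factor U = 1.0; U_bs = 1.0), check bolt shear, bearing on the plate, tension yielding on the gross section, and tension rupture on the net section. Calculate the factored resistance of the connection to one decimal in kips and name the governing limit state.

45.1 kips (net-section rupture governs)

Bolt shear: A_b = π(0.625)²/4 = 0.3068 in². φR_n = 0.75 × 54 × 0.3068 × 4 × 1 = 49.7 kips.
Bearing (0.3125 in plate, F_u = 70 ksi): end bolts L_c = 1.375 − 0.6875/2 = 1.03125, R_n = min(1.2×1.03125×0.3125×70, 2.4×0.625×0.3125×70) = 27.07 kips/bolt; interior L_c = 2.125 − 0.6875 = 1.4375, R_n = 32.813 kips/bolt. φR_n = 0.75 × (1×27.07 + 3×32.813) = 94.1 kips.
Tension yield (gross): A_g = 3.5×0.3125 = 1.0938 in². φR_n = 0.90 × 50 × 1.0938 = 49.2 kips.
Tension rupture (net): A_n = (3.5 − 1×0.75)×0.3125 = 0.85938 in² (U = 1.0, A_e = A_n). φR_n = 0.75 × 70 × 0.85938 = 45.1 kips.
Governing: min(49.7, 94.1, 49.2, 45.1) = 45.1 kips → net-section rupture.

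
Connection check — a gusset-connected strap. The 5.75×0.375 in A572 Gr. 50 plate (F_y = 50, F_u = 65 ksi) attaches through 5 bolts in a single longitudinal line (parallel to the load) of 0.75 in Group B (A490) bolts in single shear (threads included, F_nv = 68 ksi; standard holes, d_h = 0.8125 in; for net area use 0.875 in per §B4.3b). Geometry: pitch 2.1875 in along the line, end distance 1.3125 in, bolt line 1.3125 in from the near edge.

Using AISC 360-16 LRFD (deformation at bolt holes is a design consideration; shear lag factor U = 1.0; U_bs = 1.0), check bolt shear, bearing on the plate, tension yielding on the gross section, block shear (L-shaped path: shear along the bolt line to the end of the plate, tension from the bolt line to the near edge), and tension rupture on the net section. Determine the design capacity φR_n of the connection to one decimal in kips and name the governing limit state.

Bolt shear: A_b = π(0.75)²/4 = 0.44179 in². φR_n = 0.75 × 68 × 0.44179 × 5 × 1 = 112.7 kips.
Bearing (0.375 in plate, F_u = 65 ksi): end bolts L_c = 1.3125 − 0.8125/2 = 0.90625, R_n = min(1.2×0.90625×0.375×65, 2.4×0.75×0.375×65) = 26.508 kips/bolt; interior L_c = 2.1875 − 0.8125 = 1.375, R_n = 40.219 kips/bolt. φR_n = 0.75 × (1×26.508 + 4×40.219) = 140.5 kips.
Tension yield (gross): A_g = 5.75×0.375 = 2.1563 in². φR_n = 0.90 × 50 × 2.1563 = 97.0 kips.
Block shear: shear path 1×[1.3125+4×2.1875] = 1×10.0625 in, A_gv = 3.7734, A_nv = 1×(10.0625 − 4.5×0.875)×0.375 = 2.2969 in²; tension to near edge: (1.3125 − 0.5×0.875)×0.375 = 0.32813 in². R_n = min(0.6×65×2.2969, 0.6×50×3.7734) + 1.0×65×0.32813 = min(89.579, 113.2) + 21.328 = 110.91 kips. φR_n = 0.75 × 110.91 = 83.2 kips.
Tension rupture (net): A_n = (5.75 − 1×0.875)×0.375 = 1.8281 in² (U = 1.0, A_e = A_n). φR_n = 0.75 × 65 × 1.8281 = 89.1 kips.
Governing: min(112.7, 140.5, 97.0, 83.2, 89.1) = 83.2 kips → block shear.

83.2 kips (block shear governs)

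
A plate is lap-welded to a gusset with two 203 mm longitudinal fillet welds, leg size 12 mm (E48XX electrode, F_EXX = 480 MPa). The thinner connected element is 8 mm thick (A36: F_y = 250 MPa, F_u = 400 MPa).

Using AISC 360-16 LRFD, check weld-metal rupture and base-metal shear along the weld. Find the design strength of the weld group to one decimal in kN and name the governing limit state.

Weld metal: throat = 0.707×12 = 8.484 mm, L = 2×203 = 406 mm. φR_n = 0.75 × 0.6 × 480 × 8.484 × 406 = 744.0 kN.
Base metal shear (8 mm plate): yield φR_n = 1.0×0.6×250×8×406 = 487.2 kN; rupture φR_n = 0.75×0.6×400×8×406 = 584.6 kN; take 487.2 kN (yield).
Governing: min(744.0, 487.2) = 487.2 kN → base-metal shear.

487.2 kN (base-metal shear governs)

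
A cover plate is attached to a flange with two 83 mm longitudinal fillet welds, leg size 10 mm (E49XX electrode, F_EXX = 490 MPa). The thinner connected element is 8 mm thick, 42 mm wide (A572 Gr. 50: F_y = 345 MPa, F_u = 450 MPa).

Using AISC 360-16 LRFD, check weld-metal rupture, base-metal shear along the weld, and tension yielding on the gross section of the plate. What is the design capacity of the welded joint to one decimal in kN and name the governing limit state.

Weld metal: throat = 0.707×10 = 7.07 mm, L = 2×83 = 166 mm. φR_n = 0.75 × 0.6 × 490 × 7.07 × 166 = 258.8 kN.
Base metal shear (8 mm plate): yield φR_n = 1.0×0.6×345×8×166 = 274.9 kN; rupture φR_n = 0.75×0.6×450×8×166 = 268.9 kN; take 268.9 kN (rupture).
Tension yield (gross): A_g = 42×8 = 336 mm². φR_n = 0.90 × 345 × 336 = 104.3 kN.
Governing: min(258.8, 268.9, 104.3) = 104.3 kN → gross-section yield.

104.3 kN (gross-section yield governs)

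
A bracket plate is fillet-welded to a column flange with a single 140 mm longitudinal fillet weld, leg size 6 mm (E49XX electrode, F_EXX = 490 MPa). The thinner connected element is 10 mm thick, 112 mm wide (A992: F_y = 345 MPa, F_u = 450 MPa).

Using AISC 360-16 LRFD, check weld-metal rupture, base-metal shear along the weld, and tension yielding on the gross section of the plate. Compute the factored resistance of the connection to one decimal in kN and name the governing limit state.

Weld metal: throat = 0.707×6 = 4.242 mm, L = 140 mm. φR_n = 0.75 × 0.6 × 490 × 4.242 × 140 = 131.0 kN.
Base metal shear (10 mm plate): yield φR_n = 1.0×0.6×345×10×140 = 289.8 kN; rupture φR_n = 0.75×0.6×450×10×140 = 283.5 kN; take 283.5 kN (rupture).
Tension yield (gross): A_g = 112×10 = 1120 mm². φR_n = 0.90 × 345 × 1120 = 347.8 kN.
Governing: min(131.0, 283.5, 347.8) = 131.0 kN → weld metal.

131.0 kN (weld metal governs)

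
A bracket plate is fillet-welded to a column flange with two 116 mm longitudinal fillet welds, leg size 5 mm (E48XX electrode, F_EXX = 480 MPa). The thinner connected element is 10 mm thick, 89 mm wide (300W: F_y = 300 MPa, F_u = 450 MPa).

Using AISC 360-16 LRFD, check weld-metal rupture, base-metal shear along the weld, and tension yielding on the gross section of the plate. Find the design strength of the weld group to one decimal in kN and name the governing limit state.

Weld metal: throat = 0.707×5 = 3.535 mm, L = 2×116 = 232 mm. φR_n = 0.75 × 0.6 × 480 × 3.535 × 232 = 177.1 kN.
Base metal shear (10 mm plate): yield φR_n = 1.0×0.6×300×10×232 = 417.6 kN; rupture φR_n = 0.75×0.6×450×10×232 = 469.8 kN; take 417.6 kN (yield).
Tension yield (gross): A_g = 89×10 = 890 mm². φR_n = 0.90 × 300 × 890 = 240.3 kN.
Governing: min(177.1, 417.6, 240.3) = 177.1 kN → weld metal.

177.1 kN (weld metal governs)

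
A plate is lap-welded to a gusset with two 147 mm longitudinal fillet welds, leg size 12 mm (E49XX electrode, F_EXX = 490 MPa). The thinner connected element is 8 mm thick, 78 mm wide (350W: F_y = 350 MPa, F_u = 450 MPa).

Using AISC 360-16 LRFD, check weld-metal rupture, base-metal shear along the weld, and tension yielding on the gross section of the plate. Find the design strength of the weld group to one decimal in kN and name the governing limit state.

196.6 kN (gross-section yield governs)

Weld metal: throat = 0.707×12 = 8.484 mm, L = 2×147 = 294 mm. φR_n = 0.75 × 0.6 × 490 × 8.484 × 294 = 550.0 kN.
Base metal shear (8 mm plate): yield φR_n = 1.0×0.6×350×8×294 = 493.9 kN; rupture φR_n = 0.75×0.6×450×8×294 = 476.3 kN; take 476.3 kN (rupture).
Tension yield (gross): A_g = 78×8 = 624 mm². φR_n = 0.90 × 350 × 624 = 196.6 kN.
Governing: min(550.0, 476.3, 196.6) = 196.6 kN → gross-section yield.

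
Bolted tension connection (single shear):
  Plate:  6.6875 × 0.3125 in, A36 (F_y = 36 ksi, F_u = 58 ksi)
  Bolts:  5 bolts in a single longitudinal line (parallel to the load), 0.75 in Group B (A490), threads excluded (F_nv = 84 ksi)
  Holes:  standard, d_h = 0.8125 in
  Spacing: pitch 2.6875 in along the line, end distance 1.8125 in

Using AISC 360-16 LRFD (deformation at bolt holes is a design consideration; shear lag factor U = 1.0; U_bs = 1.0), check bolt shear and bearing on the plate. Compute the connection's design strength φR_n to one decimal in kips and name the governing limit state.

120.8 kips (bearing governs)

Bolt shear: A_b = π(0.75)²/4 = 0.44179 in². φR_n = 0.75 × 84 × 0.44179 × 5 × 1 = 139.2 kips.
Bearing (0.3125 in plate, F_u = 58 ksi): end bolts L_c = 1.8125 − 0.8125/2 = 1.40625, R_n = min(1.2×1.40625×0.3125×58, 2.4×0.75×0.3125×58) = 30.586 kips/bolt; interior L_c = 2.6875 − 0.8125 = 1.875, R_n = 32.625 kips/bolt. φR_n = 0.75 × (1×30.586 + 4×32.625) = 120.8 kips.
Governing: min(139.2, 120.8) = 120.8 kips → bearing.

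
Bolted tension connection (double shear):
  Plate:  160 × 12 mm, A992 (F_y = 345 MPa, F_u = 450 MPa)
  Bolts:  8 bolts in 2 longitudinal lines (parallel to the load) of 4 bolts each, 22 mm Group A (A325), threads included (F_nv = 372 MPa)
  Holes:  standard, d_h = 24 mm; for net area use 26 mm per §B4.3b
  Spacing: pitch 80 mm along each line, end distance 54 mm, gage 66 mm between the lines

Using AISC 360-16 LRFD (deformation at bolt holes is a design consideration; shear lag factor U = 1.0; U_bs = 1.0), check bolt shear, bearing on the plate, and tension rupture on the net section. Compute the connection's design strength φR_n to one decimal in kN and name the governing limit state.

Bolt shear: A_b = π(22)²/4 = 380.13 mm². φR_n = 0.75 × 372 × 380.13 × 8 × 2 = 1696.9 kN.
Bearing (12 mm plate, F_u = 450 MPa): end bolts L_c = 54 − 24/2 = 42, R_n = min(1.2×42×12×450, 2.4×22×12×450) = 272.16 kN/bolt; interior L_c = 80 − 24 = 56, R_n = 285.12 kN/bolt. φR_n = 0.75 × (2×272.16 + 6×285.12) = 1691.3 kN.
Tension rupture (net): A_n = (160 − 2×26)×12 = 1296 mm² (U = 1.0, A_e = A_n). φR_n = 0.75 × 450 × 1296 = 437.4 kN.
Governing: min(1696.9, 1691.3, 437.4) = 437.4 kN → net-section rupture.

437.4 kN (net-section rupture governs)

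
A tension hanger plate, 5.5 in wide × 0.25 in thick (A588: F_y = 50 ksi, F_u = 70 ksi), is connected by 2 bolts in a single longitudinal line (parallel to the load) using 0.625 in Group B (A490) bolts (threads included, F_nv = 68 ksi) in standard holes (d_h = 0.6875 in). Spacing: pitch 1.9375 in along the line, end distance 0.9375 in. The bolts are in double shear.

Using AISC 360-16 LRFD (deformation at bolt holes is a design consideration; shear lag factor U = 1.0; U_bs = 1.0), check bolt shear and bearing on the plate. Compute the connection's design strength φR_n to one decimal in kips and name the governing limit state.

Bolt shear: A_b = π(0.625)²/4 = 0.3068 in². φR_n = 0.75 × 68 × 0.3068 × 2 × 2 = 62.6 kips.
Bearing (0.25 in plate, F_u = 70 ksi): end bolts L_c = 0.9375 − 0.6875/2 = 0.59375, R_n = min(1.2×0.59375×0.25×70, 2.4×0.625×0.25×70) = 12.469 kips/bolt; interior L_c = 1.9375 − 0.6875 = 1.25, R_n = 26.25 kips/bolt. φR_n = 0.75 × (1×12.469 + 1×26.25) = 29.0 kips.
Governing: min(62.6, 29.0) = 29.0 kips → bearing.

29.0 kips (bearing governs)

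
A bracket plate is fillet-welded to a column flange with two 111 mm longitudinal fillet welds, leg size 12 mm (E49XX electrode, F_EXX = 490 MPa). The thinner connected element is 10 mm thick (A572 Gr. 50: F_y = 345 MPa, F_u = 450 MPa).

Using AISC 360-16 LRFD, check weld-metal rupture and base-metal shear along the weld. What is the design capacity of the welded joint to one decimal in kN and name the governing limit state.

Weld metal: throat = 0.707×12 = 8.484 mm, L = 2×111 = 222 mm. φR_n = 0.75 × 0.6 × 490 × 8.484 × 222 = 415.3 kN.
Base metal shear (10 mm plate): yield φR_n = 1.0×0.6×345×10×222 = 459.5 kN; rupture φR_n = 0.75×0.6×450×10×222 = 449.6 kN; take 449.6 kN (rupture).
Governing: min(415.3, 449.6) = 415.3 kN → weld metal.

415.3 kN (weld metal governs)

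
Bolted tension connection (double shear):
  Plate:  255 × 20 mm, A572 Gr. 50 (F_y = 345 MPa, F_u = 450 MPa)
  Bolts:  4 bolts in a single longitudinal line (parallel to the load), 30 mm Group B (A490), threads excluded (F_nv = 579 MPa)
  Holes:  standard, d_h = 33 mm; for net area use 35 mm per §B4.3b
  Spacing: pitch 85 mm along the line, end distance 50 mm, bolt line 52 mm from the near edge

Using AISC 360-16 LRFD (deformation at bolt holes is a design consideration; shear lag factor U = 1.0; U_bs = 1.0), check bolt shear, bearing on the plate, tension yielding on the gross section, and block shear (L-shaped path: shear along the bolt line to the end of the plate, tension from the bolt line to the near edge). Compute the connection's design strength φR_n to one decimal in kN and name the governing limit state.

972.0 kN (block shear governs)

Bolt shear: A_b = π(30)²/4 = 706.86 mm². φR_n = 0.75 × 579 × 706.86 × 4 × 2 = 2455.6 kN.
Bearing (20 mm plate, F_u = 450 MPa): end bolts L_c = 50 − 33/2 = 33.5, R_n = min(1.2×33.5×20×450, 2.4×30×20×450) = 361.8 kN/bolt; interior L_c = 85 − 33 = 52, R_n = 561.6 kN/bolt. φR_n = 0.75 × (1×361.8 + 3×561.6) = 1535.0 kN.
Tension yield (gross): A_g = 255×20 = 5100 mm². φR_n = 0.90 × 345 × 5100 = 1583.6 kN.
Block shear: shear path 1×[50+3×85] = 1×305 mm, A_gv = 6100, A_nv = 1×(305 − 3.5×35)×20 = 3650 mm²; tension to near edge: (52 − 0.5×35)×20 = 690 mm². R_n = min(0.6×450×3650, 0.6×345×6100) + 1.0×450×690 = min(985.5, 1262.7) + 310.5 = 1296 kN. φR_n = 0.75 × 1296 = 972.0 kN.
Governing: min(2455.6, 1535.0, 1583.6, 972.0) = 972.0 kN → block shear.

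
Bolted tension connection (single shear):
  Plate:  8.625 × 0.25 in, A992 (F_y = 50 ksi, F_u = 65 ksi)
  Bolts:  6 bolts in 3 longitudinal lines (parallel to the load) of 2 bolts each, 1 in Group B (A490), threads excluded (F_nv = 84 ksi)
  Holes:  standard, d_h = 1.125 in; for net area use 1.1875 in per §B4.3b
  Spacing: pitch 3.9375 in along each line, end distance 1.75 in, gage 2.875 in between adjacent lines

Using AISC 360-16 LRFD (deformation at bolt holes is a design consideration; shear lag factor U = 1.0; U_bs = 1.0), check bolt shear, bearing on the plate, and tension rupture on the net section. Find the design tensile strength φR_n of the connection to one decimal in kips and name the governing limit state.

Bolt shear: A_b = π(1)²/4 = 0.7854 in². φR_n = 0.75 × 84 × 0.7854 × 6 × 1 = 296.9 kips.
Bearing (0.25 in plate, F_u = 65 ksi): end bolts L_c = 1.75 − 1.125/2 = 1.1875, R_n = min(1.2×1.1875×0.25×65, 2.4×1×0.25×65) = 23.156 kips/bolt; interior L_c = 3.9375 − 1.125 = 2.8125, R_n = 39 kips/bolt. φR_n = 0.75 × (3×23.156 + 3×39) = 139.9 kips.
Tension rupture (net): A_n = (8.625 − 3×1.1875)×0.25 = 1.2656 in² (U = 1.0, A_e = A_n). φR_n = 0.75 × 65 × 1.2656 = 61.7 kips.
Governing: min(296.9, 139.9, 61.7) = 61.7 kips → net-section rupture.

61.7 kips (net-section rupture governs)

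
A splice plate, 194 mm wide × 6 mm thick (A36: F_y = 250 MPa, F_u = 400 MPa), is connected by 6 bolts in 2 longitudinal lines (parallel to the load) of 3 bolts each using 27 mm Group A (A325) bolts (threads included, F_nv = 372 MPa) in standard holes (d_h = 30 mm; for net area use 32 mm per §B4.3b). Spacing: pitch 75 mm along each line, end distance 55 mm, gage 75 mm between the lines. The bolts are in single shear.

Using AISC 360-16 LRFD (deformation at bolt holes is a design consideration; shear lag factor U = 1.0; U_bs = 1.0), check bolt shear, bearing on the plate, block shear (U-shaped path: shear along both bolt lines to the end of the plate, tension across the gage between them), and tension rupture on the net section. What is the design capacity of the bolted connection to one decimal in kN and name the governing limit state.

234.0 kN (net-section rupture governs)

Bolt shear: A_b = π(27)²/4 = 572.56 mm². φR_n = 0.75 × 372 × 572.56 × 6 × 1 = 958.5 kN.
Bearing (6 mm plate, F_u = 400 MPa): end bolts L_c = 55 − 30/2 = 40, R_n = min(1.2×40×6×400, 2.4×27×6×400) = 115.2 kN/bolt; interior L_c = 75 − 30 = 45, R_n = 129.6 kN/bolt. φR_n = 0.75 × (2×115.2 + 4×129.6) = 561.6 kN.
Block shear: shear path 2×[55+2×75] = 2×205 mm, A_gv = 2460, A_nv = 2×(205 − 2.5×32)×6 = 1500 mm²; tension across gage: (75 − 1×32)×6 = 258 mm². R_n = min(0.6×400×1500, 0.6×250×2460) + 1.0×400×258 = min(360, 369) + 103.2 = 463.2 kN. φR_n = 0.75 × 463.2 = 347.4 kN.
Tension rupture (net): A_n = (194 − 2×32)×6 = 780 mm² (U = 1.0, A_e = A_n). φR_n = 0.75 × 400 × 780 = 234.0 kN.
Governing: min(958.5, 561.6, 347.4, 234.0) = 234.0 kN → net-section rupture.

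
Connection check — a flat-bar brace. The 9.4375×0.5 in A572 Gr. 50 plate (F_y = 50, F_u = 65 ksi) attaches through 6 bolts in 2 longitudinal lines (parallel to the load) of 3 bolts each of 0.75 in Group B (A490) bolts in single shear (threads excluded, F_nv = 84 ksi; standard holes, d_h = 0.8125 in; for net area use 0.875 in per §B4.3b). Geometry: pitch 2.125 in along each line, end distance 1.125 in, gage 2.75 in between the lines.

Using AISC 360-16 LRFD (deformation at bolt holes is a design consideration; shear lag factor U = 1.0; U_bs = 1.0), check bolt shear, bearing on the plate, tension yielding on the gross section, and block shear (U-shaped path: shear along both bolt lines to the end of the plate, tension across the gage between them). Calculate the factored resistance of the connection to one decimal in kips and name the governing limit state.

138.9 kips (block shear governs)

Bolt shear: A_b = π(0.75)²/4 = 0.44179 in². φR_n = 0.75 × 84 × 0.44179 × 6 × 1 = 167.0 kips.
Bearing (0.5 in plate, F_u = 65 ksi): end bolts L_c = 1.125 − 0.8125/2 = 0.71875, R_n = min(1.2×0.71875×0.5×65, 2.4×0.75×0.5×65) = 28.031 kips/bolt; interior L_c = 2.125 − 0.8125 = 1.3125, R_n = 51.188 kips/bolt. φR_n = 0.75 × (2×28.031 + 4×51.188) = 195.6 kips.
Tension yield (gross): A_g = 9.4375×0.5 = 4.7188 in². φR_n = 0.90 × 50 × 4.7188 = 212.3 kips.
Block shear: shear path 2×[1.125+2×2.125] = 2×5.375 in, A_gv = 5.375, A_nv = 2×(5.375 − 2.5×0.875)×0.5 = 3.1875 in²; tension across gage: (2.75 − 1×0.875)×0.5 = 0.9375 in². R_n = min(0.6×65×3.1875, 0.6×50×5.375) + 1.0×65×0.9375 = min(124.31, 161.25) + 60.938 = 185.25 kips. φR_n = 0.75 × 185.25 = 138.9 kips.
Governing: min(167.0, 195.6, 212.3, 138.9) = 138.9 kips → block shear.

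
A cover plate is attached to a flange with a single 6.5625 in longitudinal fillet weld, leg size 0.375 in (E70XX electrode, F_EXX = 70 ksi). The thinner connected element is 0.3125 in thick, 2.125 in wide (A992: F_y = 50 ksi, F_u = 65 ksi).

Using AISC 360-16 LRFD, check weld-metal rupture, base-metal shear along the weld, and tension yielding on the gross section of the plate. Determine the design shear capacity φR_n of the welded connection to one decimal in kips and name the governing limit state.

29.9 kips (gross-section yield governs)

Weld metal: throat = 0.707×0.375 = 0.26513 in, L = 6.5625 in. φR_n = 0.75 × 0.6 × 70 × 0.26513 × 6.5625 = 54.8 kips.
Base metal shear (0.3125 in plate): yield φR_n = 1.0×0.6×50×0.3125×6.5625 = 61.5 kips; rupture φR_n = 0.75×0.6×65×0.3125×6.5625 = 60.0 kips; take 60.0 kips (rupture).
Tension yield (gross): A_g = 2.125×0.3125 = 0.66406 in². φR_n = 0.90 × 50 × 0.66406 = 29.9 kips.
Governing: min(54.8, 60.0, 29.9) = 29.9 kips → gross-section yield.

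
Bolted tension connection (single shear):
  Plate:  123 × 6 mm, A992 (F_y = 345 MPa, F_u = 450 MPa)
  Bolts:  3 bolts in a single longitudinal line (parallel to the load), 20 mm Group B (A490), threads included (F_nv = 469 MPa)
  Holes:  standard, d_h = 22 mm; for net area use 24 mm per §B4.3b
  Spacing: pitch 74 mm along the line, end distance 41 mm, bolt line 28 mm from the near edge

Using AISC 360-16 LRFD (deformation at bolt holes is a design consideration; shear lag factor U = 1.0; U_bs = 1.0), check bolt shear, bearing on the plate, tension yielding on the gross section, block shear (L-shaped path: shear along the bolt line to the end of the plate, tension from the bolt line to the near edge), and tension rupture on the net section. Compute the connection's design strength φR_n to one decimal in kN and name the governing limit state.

Bolt shear: A_b = π(20)²/4 = 314.16 mm². φR_n = 0.75 × 469 × 314.16 × 3 × 1 = 331.5 kN.
Bearing (6 mm plate, F_u = 450 MPa): end bolts L_c = 41 − 22/2 = 30, R_n = min(1.2×30×6×450, 2.4×20×6×450) = 97.2 kN/bolt; interior L_c = 74 − 22 = 52, R_n = 129.6 kN/bolt. φR_n = 0.75 × (1×97.2 + 2×129.6) = 267.3 kN.
Tension yield (gross): A_g = 123×6 = 738 mm². φR_n = 0.90 × 345 × 738 = 229.1 kN.
Block shear: shear path 1×[41+2×74] = 1×189 mm, A_gv = 1134, A_nv = 1×(189 − 2.5×24)×6 = 774 mm²; tension to near edge: (28 − 0.5×24)×6 = 96 mm². R_n = min(0.6×450×774, 0.6×345×1134) + 1.0×450×96 = min(208.98, 234.74) + 43.2 = 252.18 kN. φR_n = 0.75 × 252.18 = 189.1 kN.
Tension rupture (net): A_n = (123 − 1×24)×6 = 594 mm² (U = 1.0, A_e = A_n). φR_n = 0.75 × 450 × 594 = 200.5 kN.
Governing: min(331.5, 267.3, 229.1, 189.1, 200.5) = 189.1 kN → block shear.

189.1 kN (block shear governs)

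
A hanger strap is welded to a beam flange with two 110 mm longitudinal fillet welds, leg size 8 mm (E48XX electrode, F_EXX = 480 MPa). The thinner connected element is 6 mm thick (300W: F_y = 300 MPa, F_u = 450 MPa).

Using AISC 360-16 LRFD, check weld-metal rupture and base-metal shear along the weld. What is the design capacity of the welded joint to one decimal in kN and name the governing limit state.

Weld metal: throat = 0.707×8 = 5.656 mm, L = 2×110 = 220 mm. φR_n = 0.75 × 0.6 × 480 × 5.656 × 220 = 268.8 kN.
Base metal shear (6 mm plate): yield φR_n = 1.0×0.6×300×6×220 = 237.6 kN; rupture φR_n = 0.75×0.6×450×6×220 = 267.3 kN; take 237.6 kN (yield).
Governing: min(268.8, 237.6) = 237.6 kN → base-metal shear.

237.6 kN (base-metal shear governs)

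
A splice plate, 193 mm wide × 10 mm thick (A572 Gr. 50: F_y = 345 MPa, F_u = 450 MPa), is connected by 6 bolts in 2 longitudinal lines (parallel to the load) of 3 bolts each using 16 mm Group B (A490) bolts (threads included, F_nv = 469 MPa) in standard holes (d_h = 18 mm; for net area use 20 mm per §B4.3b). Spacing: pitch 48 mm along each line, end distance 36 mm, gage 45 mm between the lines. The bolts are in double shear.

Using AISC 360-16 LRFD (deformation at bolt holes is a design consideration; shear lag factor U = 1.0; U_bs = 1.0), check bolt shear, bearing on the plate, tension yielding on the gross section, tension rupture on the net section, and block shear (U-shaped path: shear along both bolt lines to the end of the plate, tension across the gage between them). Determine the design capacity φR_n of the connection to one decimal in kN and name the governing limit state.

Bolt shear: A_b = π(16)²/4 = 201.06 mm². φR_n = 0.75 × 469 × 201.06 × 6 × 2 = 848.7 kN.
Bearing (10 mm plate, F_u = 450 MPa): end bolts L_c = 36 − 18/2 = 27, R_n = min(1.2×27×10×450, 2.4×16×10×450) = 145.8 kN/bolt; interior L_c = 48 − 18 = 30, R_n = 162 kN/bolt. φR_n = 0.75 × (2×145.8 + 4×162) = 704.7 kN.
Tension yield (gross): A_g = 193×10 = 1930 mm². φR_n = 0.90 × 345 × 1930 = 599.3 kN.
Tension rupture (net): A_n = (193 − 2×20)×10 = 1530 mm² (U = 1.0, A_e = A_n). φR_n = 0.75 × 450 × 1530 = 516.4 kN.
Block shear: shear path 2×[36+2×48] = 2×132 mm, A_gv = 2640, A_nv = 2×(132 − 2.5×20)×10 = 1640 mm²; tension across gage: (45 − 1×20)×10 = 250 mm². R_n = min(0.6×450×1640, 0.6×345×2640) + 1.0×450×250 = min(442.8, 546.48) + 112.5 = 555.3 kN. φR_n = 0.75 × 555.3 = 416.5 kN.
Governing: min(848.7, 704.7, 599.3, 516.4, 416.5) = 416.5 kN → block shear.

416.5 kN (block shear governs)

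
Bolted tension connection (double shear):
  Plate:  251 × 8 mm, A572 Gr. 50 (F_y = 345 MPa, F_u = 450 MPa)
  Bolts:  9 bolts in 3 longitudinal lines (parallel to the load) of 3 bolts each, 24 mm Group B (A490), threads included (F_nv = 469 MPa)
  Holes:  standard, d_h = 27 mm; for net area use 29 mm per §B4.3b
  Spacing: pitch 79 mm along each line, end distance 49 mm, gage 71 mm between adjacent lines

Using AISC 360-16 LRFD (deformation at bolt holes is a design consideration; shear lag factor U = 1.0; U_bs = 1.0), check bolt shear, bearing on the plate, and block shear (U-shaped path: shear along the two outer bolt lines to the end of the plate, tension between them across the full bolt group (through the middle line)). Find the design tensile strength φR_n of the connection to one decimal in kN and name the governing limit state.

662.6 kN (block shear governs)

Bolt shear: A_b = π(24)²/4 = 452.39 mm². φR_n = 0.75 × 469 × 452.39 × 9 × 2 = 2864.3 kN.
Bearing (8 mm plate, F_u = 450 MPa): end bolts L_c = 49 − 27/2 = 35.5, R_n = min(1.2×35.5×8×450, 2.4×24×8×450) = 153.36 kN/bolt; interior L_c = 79 − 27 = 52, R_n = 207.36 kN/bolt. φR_n = 0.75 × (3×153.36 + 6×207.36) = 1278.2 kN.
Block shear: shear path 2×[49+2×79] = 2×207 mm, A_gv = 3312, A_nv = 2×(207 − 2.5×29)×8 = 2152 mm²; tension across gage: (142 − 2×29)×8 = 672 mm². R_n = min(0.6×450×2152, 0.6×345×3312) + 1.0×450×672 = min(581.04, 685.58) + 302.4 = 883.44 kN. φR_n = 0.75 × 883.44 = 662.6 kN.
Governing: min(2864.3, 1278.2, 662.6) = 662.6 kN → block shear.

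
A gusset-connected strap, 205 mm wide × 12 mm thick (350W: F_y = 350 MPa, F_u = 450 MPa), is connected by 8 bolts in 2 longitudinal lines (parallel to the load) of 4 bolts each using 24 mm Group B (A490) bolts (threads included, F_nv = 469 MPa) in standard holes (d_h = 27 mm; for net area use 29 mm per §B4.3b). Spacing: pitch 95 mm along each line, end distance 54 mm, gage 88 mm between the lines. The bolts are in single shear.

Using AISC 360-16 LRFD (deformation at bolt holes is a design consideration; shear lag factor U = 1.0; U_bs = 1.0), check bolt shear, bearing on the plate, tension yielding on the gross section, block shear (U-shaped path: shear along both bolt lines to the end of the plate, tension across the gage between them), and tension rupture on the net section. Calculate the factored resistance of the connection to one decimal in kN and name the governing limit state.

595.4 kN (net-section rupture governs)

Bolt shear: A_b = π(24)²/4 = 452.39 mm². φR_n = 0.75 × 469 × 452.39 × 8 × 1 = 1273.0 kN.
Bearing (12 mm plate, F_u = 450 MPa): end bolts L_c = 54 − 27/2 = 40.5, R_n = min(1.2×40.5×12×450, 2.4×24×12×450) = 262.44 kN/bolt; interior L_c = 95 − 27 = 68, R_n = 311.04 kN/bolt. φR_n = 0.75 × (2×262.44 + 6×311.04) = 1793.3 kN.
Tension yield (gross): A_g = 205×12 = 2460 mm². φR_n = 0.90 × 350 × 2460 = 774.9 kN.
Block shear: shear path 2×[54+3×95] = 2×339 mm, A_gv = 8136, A_nv = 2×(339 − 3.5×29)×12 = 5700 mm²; tension across gage: (88 − 1×29)×12 = 708 mm². R_n = min(0.6×450×5700, 0.6×350×8136) + 1.0×450×708 = min(1539, 1708.6) + 318.6 = 1857.6 kN. φR_n = 0.75 × 1857.6 = 1393.2 kN.
Tension rupture (net): A_n = (205 − 2×29)×12 = 1764 mm² (U = 1.0, A_e = A_n). φR_n = 0.75 × 450 × 1764 = 595.4 kN.
Governing: min(1273.0, 1793.3, 774.9, 1393.2, 595.4) = 595.4 kN → net-section rupture.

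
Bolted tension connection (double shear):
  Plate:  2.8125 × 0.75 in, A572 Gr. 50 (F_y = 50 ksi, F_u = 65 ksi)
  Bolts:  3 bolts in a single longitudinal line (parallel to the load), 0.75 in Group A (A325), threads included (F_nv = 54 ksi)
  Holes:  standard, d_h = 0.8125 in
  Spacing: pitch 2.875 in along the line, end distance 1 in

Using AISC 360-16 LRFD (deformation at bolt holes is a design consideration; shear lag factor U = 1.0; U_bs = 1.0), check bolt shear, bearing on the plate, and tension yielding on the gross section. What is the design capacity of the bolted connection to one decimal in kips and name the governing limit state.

94.9 kips (gross-section yield governs)

Bolt shear: A_b = π(0.75)²/4 = 0.44179 in². φR_n = 0.75 × 54 × 0.44179 × 3 × 2 = 107.4 kips.
Bearing (0.75 in plate, F_u = 65 ksi): end bolts L_c = 1 − 0.8125/2 = 0.59375, R_n = min(1.2×0.59375×0.75×65, 2.4×0.75×0.75×65) = 34.734 kips/bolt; interior L_c = 2.875 − 0.8125 = 2.0625, R_n = 87.75 kips/bolt. φR_n = 0.75 × (1×34.734 + 2×87.75) = 157.7 kips.
Tension yield (gross): A_g = 2.8125×0.75 = 2.1094 in². φR_n = 0.90 × 50 × 2.1094 = 94.9 kips.
Governing: min(107.4, 157.7, 94.9) = 94.9 kips → gross-section yield.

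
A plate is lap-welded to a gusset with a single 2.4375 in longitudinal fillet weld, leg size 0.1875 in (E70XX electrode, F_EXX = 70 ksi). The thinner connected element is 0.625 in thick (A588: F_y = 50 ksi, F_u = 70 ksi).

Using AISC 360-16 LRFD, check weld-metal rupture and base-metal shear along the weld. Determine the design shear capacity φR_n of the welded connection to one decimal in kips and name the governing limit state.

Weld metal: throat = 0.707×0.1875 = 0.13256 in, L = 2.4375 in. φR_n = 0.75 × 0.6 × 70 × 0.13256 × 2.4375 = 10.2 kips.
Base metal shear (0.625 in plate): yield φR_n = 1.0×0.6×50×0.625×2.4375 = 45.7 kips; rupture φR_n = 0.75×0.6×70×0.625×2.4375 = 48.0 kips; take 45.7 kips (yield).
Governing: min(10.2, 45.7) = 10.2 kips → weld metal.

10.2 kips (weld metal governs)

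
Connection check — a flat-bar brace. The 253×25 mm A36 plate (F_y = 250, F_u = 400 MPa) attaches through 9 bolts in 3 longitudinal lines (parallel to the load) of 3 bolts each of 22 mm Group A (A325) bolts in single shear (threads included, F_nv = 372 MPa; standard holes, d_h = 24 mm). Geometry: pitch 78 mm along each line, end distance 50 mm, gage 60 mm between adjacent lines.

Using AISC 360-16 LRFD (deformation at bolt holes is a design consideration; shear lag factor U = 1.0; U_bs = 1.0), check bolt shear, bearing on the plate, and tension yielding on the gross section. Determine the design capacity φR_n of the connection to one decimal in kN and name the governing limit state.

Bolt shear: A_b = π(22)²/4 = 380.13 mm². φR_n = 0.75 × 372 × 380.13 × 9 × 1 = 954.5 kN.
Bearing (25 mm plate, F_u = 400 MPa): end bolts L_c = 50 − 24/2 = 38, R_n = min(1.2×38×25×400, 2.4×22×25×400) = 456 kN/bolt; interior L_c = 78 − 24 = 54, R_n = 528 kN/bolt. φR_n = 0.75 × (3×456 + 6×528) = 3402.0 kN.
Tension yield (gross): A_g = 253×25 = 6325 mm². φR_n = 0.90 × 250 × 6325 = 1423.1 kN.
Governing: min(954.5, 3402.0, 1423.1) = 954.5 kN → bolt shear.

954.5 kN (bolt shear governs)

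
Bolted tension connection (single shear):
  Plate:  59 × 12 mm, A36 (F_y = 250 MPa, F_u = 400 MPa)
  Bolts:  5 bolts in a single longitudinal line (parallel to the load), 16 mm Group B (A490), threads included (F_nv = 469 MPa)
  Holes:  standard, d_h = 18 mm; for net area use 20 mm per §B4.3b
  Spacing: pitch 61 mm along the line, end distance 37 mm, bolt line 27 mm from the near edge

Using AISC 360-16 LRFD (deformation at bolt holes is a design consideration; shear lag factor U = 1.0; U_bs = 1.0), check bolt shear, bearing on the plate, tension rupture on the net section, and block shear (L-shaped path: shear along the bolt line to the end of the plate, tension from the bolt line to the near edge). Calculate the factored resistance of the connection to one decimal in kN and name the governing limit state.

Bolt shear: A_b = π(16)²/4 = 201.06 mm². φR_n = 0.75 × 469 × 201.06 × 5 × 1 = 353.6 kN.
Bearing (12 mm plate, F_u = 400 MPa): end bolts L_c = 37 − 18/2 = 28, R_n = min(1.2×28×12×400, 2.4×16×12×400) = 161.28 kN/bolt; interior L_c = 61 − 18 = 43, R_n = 184.32 kN/bolt. φR_n = 0.75 × (1×161.28 + 4×184.32) = 673.9 kN.
Tension rupture (net): A_n = (59 − 1×20)×12 = 468 mm² (U = 1.0, A_e = A_n). φR_n = 0.75 × 400 × 468 = 140.4 kN.
Block shear: shear path 1×[37+4×61] = 1×281 mm, A_gv = 3372, A_nv = 1×(281 − 4.5×20)×12 = 2292 mm²; tension to near edge: (27 − 0.5×20)×12 = 204 mm². R_n = min(0.6×400×2292, 0.6×250×3372) + 1.0×400×204 = min(550.08, 505.8) + 81.6 = 587.4 kN. φR_n = 0.75 × 587.4 = 440.6 kN.
Governing: min(353.6, 673.9, 140.4, 440.6) = 140.4 kN → net-section rupture.

140.4 kN (net-section rupture governs)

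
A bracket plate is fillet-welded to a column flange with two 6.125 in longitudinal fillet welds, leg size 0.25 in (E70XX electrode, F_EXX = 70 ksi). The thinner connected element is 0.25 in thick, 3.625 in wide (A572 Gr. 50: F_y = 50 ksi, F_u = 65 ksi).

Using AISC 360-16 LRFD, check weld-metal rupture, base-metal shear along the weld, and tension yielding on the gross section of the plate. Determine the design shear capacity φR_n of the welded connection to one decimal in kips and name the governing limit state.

Weld metal: throat = 0.707×0.25 = 0.17675 in, L = 2×6.125 = 12.25 in. φR_n = 0.75 × 0.6 × 70 × 0.17675 × 12.25 = 68.2 kips.
Base metal shear (0.25 in plate): yield φR_n = 1.0×0.6×50×0.25×12.25 = 91.9 kips; rupture φR_n = 0.75×0.6×65×0.25×12.25 = 89.6 kips; take 89.6 kips (rupture).
Tension yield (gross): A_g = 3.625×0.25 = 0.90625 in². φR_n = 0.90 × 50 × 0.90625 = 40.8 kips.
Governing: min(68.2, 89.6, 40.8) = 40.8 kips → gross-section yield.

40.8 kips (gross-section yield governs)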